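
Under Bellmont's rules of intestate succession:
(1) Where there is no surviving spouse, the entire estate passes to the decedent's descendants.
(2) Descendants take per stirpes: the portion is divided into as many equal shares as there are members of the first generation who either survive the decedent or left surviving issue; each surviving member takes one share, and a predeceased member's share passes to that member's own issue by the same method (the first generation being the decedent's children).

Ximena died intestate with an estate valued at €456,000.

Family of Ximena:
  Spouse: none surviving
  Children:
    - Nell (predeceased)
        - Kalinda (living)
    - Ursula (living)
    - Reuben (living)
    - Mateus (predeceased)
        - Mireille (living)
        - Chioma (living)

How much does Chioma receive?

Chioma receives €57,000.

The entire €456,000 passes to the descendants.
That amount (€456,000) is divided into 4 shares of €114,000: Ursula and Reuben each take €114,000; Nell's €114,000 share passes to Nell's issue; Mateus's €114,000 share passes to Mateus's issue.
Nell's share (€114,000) passes entirely to Kalinda.
Mateus's share (€114,000) is divided into 2 shares of €57,000: Mireille and Chioma each take €57,000.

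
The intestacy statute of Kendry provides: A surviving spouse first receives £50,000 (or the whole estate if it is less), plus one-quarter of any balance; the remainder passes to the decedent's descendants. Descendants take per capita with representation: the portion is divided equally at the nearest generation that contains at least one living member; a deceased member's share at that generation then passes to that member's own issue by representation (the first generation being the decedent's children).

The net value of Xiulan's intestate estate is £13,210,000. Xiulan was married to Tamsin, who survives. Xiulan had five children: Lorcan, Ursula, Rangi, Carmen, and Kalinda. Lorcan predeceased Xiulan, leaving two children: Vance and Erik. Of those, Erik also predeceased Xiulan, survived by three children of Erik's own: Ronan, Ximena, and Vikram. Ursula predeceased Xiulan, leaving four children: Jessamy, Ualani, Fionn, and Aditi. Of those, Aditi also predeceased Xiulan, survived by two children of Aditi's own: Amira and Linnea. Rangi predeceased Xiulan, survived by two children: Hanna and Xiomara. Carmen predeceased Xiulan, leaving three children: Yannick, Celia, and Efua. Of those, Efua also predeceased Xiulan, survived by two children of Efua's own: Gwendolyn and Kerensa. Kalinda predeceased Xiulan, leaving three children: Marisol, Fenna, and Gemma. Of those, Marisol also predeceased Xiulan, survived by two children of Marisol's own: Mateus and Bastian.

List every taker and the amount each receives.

Tamsin first takes £50,000, leaving a balance of £13,160,000. Tamsin then takes one-quarter of the balance (£3,290,000), for a total of £3,340,000. The remaining £9,870,000 passes to the descendants.
No child survives, so the initial division is made at the grandchildren's generation.
The descendants' portion (£9,870,000) is divided into 14 shares of £705,000: Vance, Jessamy, Ualani, Fionn, Hanna, Xiomara, Yannick, Celia, Fenna, and Gemma each take £705,000; Erik's £705,000 share passes to Erik's issue; Aditi's £705,000 share passes to Aditi's issue; Efua's £705,000 share passes to Efua's issue; Marisol's £705,000 share passes to Marisol's issue.
Erik's share (£705,000) is divided into 3 shares of £235,000: Ronan, Ximena, and Vikram each take £235,000.
Aditi's share (£705,000) is divided into 2 shares of £352,500: Amira and Linnea each take £352,500.
Efua's share (£705,000) is divided into 2 shares of £352,500: Gwendolyn and Kerensa each take £352,500.
Marisol's share (£705,000) is divided into 2 shares of £352,500: Mateus and Bastian each take £352,500.

Tamsin: £3,340,000; Vance: £705,000; Ronan: £235,000; Ximena: £235,000; Vikram: £235,000; Jessamy: £705,000; Ualani: £705,000; Fionn: £705,000; Amira: £352,500; Linnea: £352,500; Hanna: £705,000; Xiomara: £705,000; Yannick: £705,000; Celia: £705,000; Gwendolyn: £352,500; Kerensa: £352,500; Mateus: £352,500; Bastian: £352,500; Fenna: £705,000; Gemma: £705,000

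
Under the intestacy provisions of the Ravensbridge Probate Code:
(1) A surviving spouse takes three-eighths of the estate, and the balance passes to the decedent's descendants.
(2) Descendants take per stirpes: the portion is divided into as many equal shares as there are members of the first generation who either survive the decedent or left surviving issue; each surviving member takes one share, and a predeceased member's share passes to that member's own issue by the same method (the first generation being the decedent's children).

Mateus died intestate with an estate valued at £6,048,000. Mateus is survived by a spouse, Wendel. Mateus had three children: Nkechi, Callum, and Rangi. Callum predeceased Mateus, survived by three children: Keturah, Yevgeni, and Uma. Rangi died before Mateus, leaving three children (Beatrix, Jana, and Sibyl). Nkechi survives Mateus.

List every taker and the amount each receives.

Wendel takes three-eighths of £6,048,000 = £2,268,000. The remaining £3,780,000 passes to the descendants.
The descendants' portion (£3,780,000) is divided into 3 shares of £1,260,000: Nkechi takes £1,260,000; Callum's £1,260,000 share passes to Callum's issue; Rangi's £1,260,000 share passes to Rangi's issue.
Callum's share (£1,260,000) is divided into 3 shares of £420,000: Keturah, Yevgeni, and Uma each take £420,000.
Rangi's share (£1,260,000) is divided into 3 shares of £420,000: Beatrix, Jana, and Sibyl each take £420,000.

Wendel: £2,268,000; Nkechi: £1,260,000; Keturah: £420,000; Yevgeni: £420,000; Uma: £420,000; Beatrix: £420,000; Jana: £420,000; Sibyl: £420,000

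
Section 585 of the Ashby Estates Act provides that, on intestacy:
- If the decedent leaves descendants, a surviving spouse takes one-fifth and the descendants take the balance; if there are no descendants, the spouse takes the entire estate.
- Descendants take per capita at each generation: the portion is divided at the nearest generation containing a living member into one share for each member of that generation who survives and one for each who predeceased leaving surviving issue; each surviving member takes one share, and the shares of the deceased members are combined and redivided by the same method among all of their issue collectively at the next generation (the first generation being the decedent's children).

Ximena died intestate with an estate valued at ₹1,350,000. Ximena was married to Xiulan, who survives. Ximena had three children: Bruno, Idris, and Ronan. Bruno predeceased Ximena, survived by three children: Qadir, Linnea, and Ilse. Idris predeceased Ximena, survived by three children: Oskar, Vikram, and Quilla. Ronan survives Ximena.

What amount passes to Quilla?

Xiulan takes one-fifth of ₹1,350,000 = ₹270,000. The remaining ₹1,080,000 passes to the descendants.
The descendants' portion (₹1,080,000) is divided at the children's generation into 3 shares of ₹360,000. Ronan takes ₹360,000. The 2 shares of the deceased (Bruno and Idris) are combined into a pool of ₹720,000.
That pool (₹720,000) is divided at the grandchildren's generation equally among Qadir, Linnea, Ilse, Oskar, Vikram, and Quilla: ₹120,000 each.

Quilla receives ₹120,000.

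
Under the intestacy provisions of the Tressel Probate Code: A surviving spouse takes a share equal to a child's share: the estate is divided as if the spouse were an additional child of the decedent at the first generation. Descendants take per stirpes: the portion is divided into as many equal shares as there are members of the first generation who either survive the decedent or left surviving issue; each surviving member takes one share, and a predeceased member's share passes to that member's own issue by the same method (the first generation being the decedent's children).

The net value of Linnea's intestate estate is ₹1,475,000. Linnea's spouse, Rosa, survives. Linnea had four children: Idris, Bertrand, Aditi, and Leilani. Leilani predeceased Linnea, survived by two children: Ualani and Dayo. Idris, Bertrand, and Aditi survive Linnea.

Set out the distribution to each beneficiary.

Rosa: ₹295,000; Idris: ₹295,000; Bertrand: ₹295,000; Aditi: ₹295,000; Ualani: ₹147,500; Dayo: ₹147,500

The spouse counts as an additional share at the children's level, so there are 5 primary shares of ₹295,000. Rosa takes one such share (₹295,000).
The children's combined portion (₹1,180,000) is divided into 4 shares of ₹295,000: Idris, Bertrand, and Aditi each take ₹295,000; Leilani's ₹295,000 share passes to Leilani's issue.
Leilani's share (₹295,000) is divided into 2 shares of ₹147,500: Ualani and Dayo each take ₹147,500.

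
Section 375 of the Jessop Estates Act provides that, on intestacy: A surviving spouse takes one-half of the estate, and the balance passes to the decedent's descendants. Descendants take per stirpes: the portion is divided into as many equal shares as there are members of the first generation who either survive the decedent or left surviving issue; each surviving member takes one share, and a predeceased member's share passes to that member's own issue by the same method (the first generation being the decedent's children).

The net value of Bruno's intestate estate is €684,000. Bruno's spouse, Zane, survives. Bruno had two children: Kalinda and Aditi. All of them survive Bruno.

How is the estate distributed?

Zane takes one-half of €684,000 = €342,000. The remaining €342,000 passes to the descendants.
The descendants' portion (€342,000) is divided into 2 shares of €171,000: Kalinda and Aditi each take €171,000.

Zane: €342,000; Kalinda: €171,000; Aditi: €171,000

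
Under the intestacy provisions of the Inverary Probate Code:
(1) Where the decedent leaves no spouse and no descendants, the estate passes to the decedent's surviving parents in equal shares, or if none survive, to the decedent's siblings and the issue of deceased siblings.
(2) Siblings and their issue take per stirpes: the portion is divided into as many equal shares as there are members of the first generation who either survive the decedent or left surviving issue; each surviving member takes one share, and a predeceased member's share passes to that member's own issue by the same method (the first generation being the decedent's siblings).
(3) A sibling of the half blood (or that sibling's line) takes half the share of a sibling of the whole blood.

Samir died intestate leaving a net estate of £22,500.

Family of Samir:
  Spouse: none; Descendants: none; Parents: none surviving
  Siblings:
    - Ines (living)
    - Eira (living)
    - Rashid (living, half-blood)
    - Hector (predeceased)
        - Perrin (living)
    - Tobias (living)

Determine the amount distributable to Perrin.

Perrin receives £5,000.

The entire £22,500 passes to the siblings and their issue.
Counting each half-blood sibling's line as half a unit, there are 9/2 units in £22,500, so one unit is £5,000. Whole-blood lines (Ines, Eira, Hector, and Tobias) take £5,000 each; half-blood lines (Rashid) take £2,500 each.
Hector's share (£5,000) passes entirely to Perrin.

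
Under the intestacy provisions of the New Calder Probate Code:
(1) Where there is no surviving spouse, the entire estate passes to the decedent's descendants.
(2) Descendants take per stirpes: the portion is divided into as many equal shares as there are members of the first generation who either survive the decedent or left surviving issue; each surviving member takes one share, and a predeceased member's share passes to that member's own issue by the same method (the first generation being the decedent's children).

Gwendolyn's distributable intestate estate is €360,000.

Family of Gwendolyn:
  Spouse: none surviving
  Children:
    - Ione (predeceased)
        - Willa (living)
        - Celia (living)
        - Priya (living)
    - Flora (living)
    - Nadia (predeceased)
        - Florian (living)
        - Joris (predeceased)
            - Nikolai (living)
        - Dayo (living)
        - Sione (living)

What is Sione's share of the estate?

The entire €360,000 passes to the descendants.
That amount (€360,000) is divided into 3 shares of €120,000: Flora takes €120,000; Ione's €120,000 share passes to Ione's issue; Nadia's €120,000 share passes to Nadia's issue.
Ione's share (€120,000) is divided into 3 shares of €40,000: Willa, Celia, and Priya each take €40,000.
Nadia's share (€120,000) is divided into 4 shares of €30,000: Florian, Dayo, and Sione each take €30,000; Joris's €30,000 share passes to Joris's issue.
Joris's share (€30,000) passes entirely to Nikolai.

Sione receives €30,000.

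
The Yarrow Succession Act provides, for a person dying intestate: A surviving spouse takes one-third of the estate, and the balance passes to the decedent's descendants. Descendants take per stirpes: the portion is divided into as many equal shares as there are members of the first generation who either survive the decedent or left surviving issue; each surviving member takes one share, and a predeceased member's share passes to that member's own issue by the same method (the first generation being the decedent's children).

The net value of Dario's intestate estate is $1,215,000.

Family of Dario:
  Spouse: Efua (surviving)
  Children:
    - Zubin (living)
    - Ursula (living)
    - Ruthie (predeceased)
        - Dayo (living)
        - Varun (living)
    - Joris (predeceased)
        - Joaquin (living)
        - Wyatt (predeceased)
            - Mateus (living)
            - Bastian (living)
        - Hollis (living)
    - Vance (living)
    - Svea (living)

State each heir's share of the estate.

Efua: $405,000; Zubin: $135,000; Ursula: $135,000; Dayo: $67,500; Varun: $67,500; Joaquin: $45,000; Mateus: $22,500; Bastian: $22,500; Hollis: $45,000; Vance: $135,000; Svea: $135,000

Efua takes one-third of $1,215,000 = $405,000. The remaining $810,000 passes to the descendants.
The descendants' portion ($810,000) is divided into 6 shares of $135,000: Zubin, Ursula, Vance, and Svea each take $135,000; Ruthie's $135,000 share passes to Ruthie's issue; Joris's $135,000 share passes to Joris's issue.
Ruthie's share ($135,000) is divided into 2 shares of $67,500: Dayo and Varun each take $67,500.
Joris's share ($135,000) is divided into 3 shares of $45,000: Joaquin and Hollis each take $45,000; Wyatt's $45,000 share passes to Wyatt's issue.
Wyatt's share ($45,000) is divided into 2 shares of $22,500: Mateus and Bastian each take $22,500.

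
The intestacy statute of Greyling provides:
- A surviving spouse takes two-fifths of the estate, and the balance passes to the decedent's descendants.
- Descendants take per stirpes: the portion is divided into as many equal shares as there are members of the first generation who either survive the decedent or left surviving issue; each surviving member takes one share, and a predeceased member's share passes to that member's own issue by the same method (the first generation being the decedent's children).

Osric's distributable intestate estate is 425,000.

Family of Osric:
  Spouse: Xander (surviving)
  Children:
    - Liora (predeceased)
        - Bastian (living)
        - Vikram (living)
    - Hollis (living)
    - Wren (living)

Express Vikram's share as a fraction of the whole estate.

Xander takes two-fifths of 425,000 = 170,000. The remaining 255,000 passes to the descendants.
The descendants' portion (255,000) is divided into 3 shares of 85,000: Hollis and Wren each take 85,000; Liora's 85,000 share passes to Liora's issue.
Liora's share (85,000) is divided into 2 shares of 42,500: Bastian and Vikram each take 42,500.

Vikram receives 1/10 of the estate.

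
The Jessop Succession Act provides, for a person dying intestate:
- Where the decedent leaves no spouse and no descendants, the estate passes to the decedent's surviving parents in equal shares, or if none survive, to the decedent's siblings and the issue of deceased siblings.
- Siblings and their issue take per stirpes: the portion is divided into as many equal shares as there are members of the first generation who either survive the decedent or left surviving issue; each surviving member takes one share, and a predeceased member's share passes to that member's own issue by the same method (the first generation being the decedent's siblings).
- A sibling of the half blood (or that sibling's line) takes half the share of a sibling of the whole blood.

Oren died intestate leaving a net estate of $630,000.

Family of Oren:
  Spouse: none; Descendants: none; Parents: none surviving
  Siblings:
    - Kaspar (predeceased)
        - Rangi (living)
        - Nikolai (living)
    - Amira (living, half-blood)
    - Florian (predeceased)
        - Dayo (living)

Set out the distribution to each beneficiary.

The entire $630,000 passes to the siblings and their issue.
Counting each half-blood sibling's line as half a unit, there are 5/2 units in $630,000, so one unit is $252,000. Whole-blood lines (Kaspar and Florian) take $252,000 each; half-blood lines (Amira) take $126,000 each.
Kaspar's share ($252,000) is divided into 2 shares of $126,000: Rangi and Nikolai each take $126,000.
Florian's share ($252,000) passes entirely to Dayo.

Rangi: $126,000; Nikolai: $126,000; Amira: $126,000; Dayo: $252,000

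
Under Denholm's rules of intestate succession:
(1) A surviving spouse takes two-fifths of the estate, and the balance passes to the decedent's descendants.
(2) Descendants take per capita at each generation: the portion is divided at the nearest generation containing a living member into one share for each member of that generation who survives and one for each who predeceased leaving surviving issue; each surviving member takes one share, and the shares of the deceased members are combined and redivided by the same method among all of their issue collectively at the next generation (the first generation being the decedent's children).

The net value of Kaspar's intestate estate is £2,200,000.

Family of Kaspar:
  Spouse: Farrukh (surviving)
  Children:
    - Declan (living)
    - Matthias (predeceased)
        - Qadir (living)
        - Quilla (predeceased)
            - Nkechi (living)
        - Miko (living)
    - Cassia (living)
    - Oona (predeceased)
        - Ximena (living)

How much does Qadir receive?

Farrukh takes two-fifths of £2,200,000 = £880,000. The remaining £1,320,000 passes to the descendants.
The descendants' portion (£1,320,000) is divided at the children's generation into 4 shares of £330,000. Declan and Cassia each take £330,000. The 2 shares of the deceased (Matthias and Oona) are combined into a pool of £660,000.
That pool (£660,000) is divided at the grandchildren's generation into 4 shares of £165,000. Qadir, Miko, and Ximena each take £165,000. The remaining share for the deceased Quilla (£165,000) is carried to the next generation.
That pool (£165,000) passes entirely to Nkechi, the sole taker at the great-grandchildren's generation.

Qadir receives £165,000.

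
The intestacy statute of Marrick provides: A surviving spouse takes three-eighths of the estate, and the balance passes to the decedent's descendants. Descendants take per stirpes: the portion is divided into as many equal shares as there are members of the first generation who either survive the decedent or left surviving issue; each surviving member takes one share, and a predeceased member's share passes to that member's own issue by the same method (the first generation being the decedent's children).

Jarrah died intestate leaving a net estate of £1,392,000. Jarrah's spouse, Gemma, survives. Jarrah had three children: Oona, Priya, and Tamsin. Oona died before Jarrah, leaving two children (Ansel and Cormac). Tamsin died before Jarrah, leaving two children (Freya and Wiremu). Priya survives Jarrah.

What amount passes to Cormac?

Cormac receives £145,000.

Gemma takes three-eighths of £1,392,000 = £522,000. The remaining £870,000 passes to the descendants.
The descendants' portion (£870,000) is divided into 3 shares of £290,000: Priya takes £290,000; Oona's £290,000 share passes to Oona's issue; Tamsin's £290,000 share passes to Tamsin's issue.
Oona's share (£290,000) is divided into 2 shares of £145,000: Ansel and Cormac each take £145,000.
Tamsin's share (£290,000) is divided into 2 shares of £145,000: Freya and Wiremu each take £145,000.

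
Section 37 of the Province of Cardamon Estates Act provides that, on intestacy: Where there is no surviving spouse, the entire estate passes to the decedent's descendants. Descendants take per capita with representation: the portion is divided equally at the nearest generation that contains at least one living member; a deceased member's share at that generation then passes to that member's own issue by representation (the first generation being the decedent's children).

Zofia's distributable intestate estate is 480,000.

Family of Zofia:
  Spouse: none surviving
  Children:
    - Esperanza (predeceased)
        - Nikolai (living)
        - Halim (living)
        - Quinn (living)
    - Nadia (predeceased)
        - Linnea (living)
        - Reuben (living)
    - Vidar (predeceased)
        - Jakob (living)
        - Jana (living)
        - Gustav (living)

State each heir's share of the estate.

The entire 480,000 passes to the descendants.
No child survives, so the initial division is made at the grandchildren's generation.
That amount (480,000) is divided into 8 shares of 60,000: Nikolai, Halim, Quinn, Linnea, Reuben, Jakob, Jana, and Gustav each take 60,000.

Nikolai: 60,000; Halim: 60,000; Quinn: 60,000; Linnea: 60,000; Reuben: 60,000; Jakob: 60,000; Jana: 60,000; Gustav: 60,000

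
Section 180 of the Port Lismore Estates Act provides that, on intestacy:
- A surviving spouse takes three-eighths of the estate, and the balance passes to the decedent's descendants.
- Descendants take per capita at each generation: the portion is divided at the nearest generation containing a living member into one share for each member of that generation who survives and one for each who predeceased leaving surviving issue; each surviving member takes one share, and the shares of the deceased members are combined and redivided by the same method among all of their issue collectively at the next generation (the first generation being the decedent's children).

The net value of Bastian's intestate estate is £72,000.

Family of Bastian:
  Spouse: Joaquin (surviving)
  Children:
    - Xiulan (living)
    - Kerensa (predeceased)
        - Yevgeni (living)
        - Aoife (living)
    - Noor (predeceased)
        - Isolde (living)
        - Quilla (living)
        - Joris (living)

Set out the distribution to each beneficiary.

Joaquin: £27,000; Xiulan: £15,000; Yevgeni: £6,000; Aoife: £6,000; Isolde: £6,000; Quilla: £6,000; Joris: £6,000

Joaquin takes three-eighths of £72,000 = £27,000. The remaining £45,000 passes to the descendants.
The descendants' portion (£45,000) is divided at the children's generation into 3 shares of £15,000. Xiulan takes £15,000. The 2 shares of the deceased (Kerensa and Noor) are combined into a pool of £30,000.
That pool (£30,000) is divided at the grandchildren's generation equally among Yevgeni, Aoife, Isolde, Quilla, and Joris: £6,000 each.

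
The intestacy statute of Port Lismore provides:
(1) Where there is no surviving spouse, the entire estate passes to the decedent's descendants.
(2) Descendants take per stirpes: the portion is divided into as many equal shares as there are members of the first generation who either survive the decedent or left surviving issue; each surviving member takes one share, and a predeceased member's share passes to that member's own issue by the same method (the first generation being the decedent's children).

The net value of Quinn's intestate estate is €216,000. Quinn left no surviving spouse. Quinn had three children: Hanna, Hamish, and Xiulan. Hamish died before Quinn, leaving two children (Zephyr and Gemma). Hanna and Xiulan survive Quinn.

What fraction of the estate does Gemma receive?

Gemma receives 1/6 of the estate.

The entire €216,000 passes to the descendants.
That amount (€216,000) is divided into 3 shares of €72,000: Hanna and Xiulan each take €72,000; Hamish's €72,000 share passes to Hamish's issue.
Hamish's share (€72,000) is divided into 2 shares of €36,000: Zephyr and Gemma each take €36,000.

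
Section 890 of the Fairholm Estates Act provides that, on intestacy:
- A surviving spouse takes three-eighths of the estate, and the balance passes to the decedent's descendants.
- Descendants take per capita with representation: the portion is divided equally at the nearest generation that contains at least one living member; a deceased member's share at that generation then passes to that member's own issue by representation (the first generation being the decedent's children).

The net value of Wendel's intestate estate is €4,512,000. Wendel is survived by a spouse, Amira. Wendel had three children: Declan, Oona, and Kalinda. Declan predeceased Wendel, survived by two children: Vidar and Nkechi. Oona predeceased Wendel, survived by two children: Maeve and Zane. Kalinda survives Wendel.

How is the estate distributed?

Amira: €1,692,000; Vidar: €470,000; Nkechi: €470,000; Maeve: €470,000; Zane: €470,000; Kalinda: €940,000

Amira takes three-eighths of €4,512,000 = €1,692,000. The remaining €2,820,000 passes to the descendants.
The descendants' portion (€2,820,000) is divided into 3 shares of €940,000: Kalinda takes €940,000; Declan's €940,000 share passes to Declan's issue; Oona's €940,000 share passes to Oona's issue.
Declan's share (€940,000) is divided into 2 shares of €470,000: Vidar and Nkechi each take €470,000.
Oona's share (€940,000) is divided into 2 shares of €470,000: Maeve and Zane each take €470,000.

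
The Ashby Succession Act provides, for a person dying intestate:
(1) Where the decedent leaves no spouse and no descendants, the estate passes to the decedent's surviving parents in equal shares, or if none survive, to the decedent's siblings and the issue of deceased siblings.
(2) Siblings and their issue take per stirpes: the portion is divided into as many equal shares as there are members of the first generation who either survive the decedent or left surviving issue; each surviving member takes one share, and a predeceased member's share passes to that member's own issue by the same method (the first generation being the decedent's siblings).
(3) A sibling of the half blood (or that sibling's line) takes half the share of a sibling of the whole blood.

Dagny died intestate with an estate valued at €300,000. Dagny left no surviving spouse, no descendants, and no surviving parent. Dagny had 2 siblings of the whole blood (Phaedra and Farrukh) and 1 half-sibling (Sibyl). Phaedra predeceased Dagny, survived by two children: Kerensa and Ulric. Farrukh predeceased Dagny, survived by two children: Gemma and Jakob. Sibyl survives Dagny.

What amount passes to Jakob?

The entire €300,000 passes to the siblings and their issue.
Counting each half-blood sibling's line as half a unit, there are 5/2 units in €300,000, so one unit is €120,000. Whole-blood lines (Phaedra and Farrukh) take €120,000 each; half-blood lines (Sibyl) take €60,000 each.
Phaedra's share (€120,000) is divided into 2 shares of €60,000: Kerensa and Ulric each take €60,000.
Farrukh's share (€120,000) is divided into 2 shares of €60,000: Gemma and Jakob each take €60,000.

Jakob receives €60,000.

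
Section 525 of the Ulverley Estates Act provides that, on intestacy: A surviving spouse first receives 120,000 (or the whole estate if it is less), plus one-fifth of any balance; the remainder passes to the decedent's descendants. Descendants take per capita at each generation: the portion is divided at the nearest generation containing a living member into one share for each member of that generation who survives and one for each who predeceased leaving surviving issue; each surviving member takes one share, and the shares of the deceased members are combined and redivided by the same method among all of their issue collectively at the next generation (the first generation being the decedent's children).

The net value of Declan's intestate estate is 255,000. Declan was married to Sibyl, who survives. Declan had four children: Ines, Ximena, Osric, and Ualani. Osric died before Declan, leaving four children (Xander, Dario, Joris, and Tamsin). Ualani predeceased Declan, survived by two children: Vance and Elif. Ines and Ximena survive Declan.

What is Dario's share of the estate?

Dario receives 9,000.

Sibyl first takes 120,000, leaving a balance of 135,000. Sibyl then takes one-fifth of the balance (27,000), for a total of 147,000. The remaining 108,000 passes to the descendants.
The descendants' portion (108,000) is divided at the children's generation into 4 shares of 27,000. Ines and Ximena each take 27,000. The 2 shares of the deceased (Osric and Ualani) are combined into a pool of 54,000.
That pool (54,000) is divided at the grandchildren's generation equally among Xander, Dario, Joris, Tamsin, Vance, and Elif: 9,000 each.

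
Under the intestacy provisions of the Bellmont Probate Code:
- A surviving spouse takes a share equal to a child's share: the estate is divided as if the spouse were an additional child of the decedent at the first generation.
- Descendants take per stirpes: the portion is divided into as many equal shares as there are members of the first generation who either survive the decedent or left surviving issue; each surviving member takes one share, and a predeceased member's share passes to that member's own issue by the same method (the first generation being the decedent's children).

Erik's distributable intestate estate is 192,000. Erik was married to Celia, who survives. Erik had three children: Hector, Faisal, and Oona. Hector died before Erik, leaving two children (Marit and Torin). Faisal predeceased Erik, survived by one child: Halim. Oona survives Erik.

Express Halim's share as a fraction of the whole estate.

Halim receives 1/4 of the estate.

The spouse counts as an additional share at the children's level, so there are 4 primary shares of 48,000. Celia takes one such share (48,000).
The children's combined portion (144,000) is divided into 3 shares of 48,000: Oona takes 48,000; Hector's 48,000 share passes to Hector's issue; Faisal's 48,000 share passes to Faisal's issue.
Hector's share (48,000) is divided into 2 shares of 24,000: Marit and Torin each take 24,000.
Faisal's share (48,000) passes entirely to Halim.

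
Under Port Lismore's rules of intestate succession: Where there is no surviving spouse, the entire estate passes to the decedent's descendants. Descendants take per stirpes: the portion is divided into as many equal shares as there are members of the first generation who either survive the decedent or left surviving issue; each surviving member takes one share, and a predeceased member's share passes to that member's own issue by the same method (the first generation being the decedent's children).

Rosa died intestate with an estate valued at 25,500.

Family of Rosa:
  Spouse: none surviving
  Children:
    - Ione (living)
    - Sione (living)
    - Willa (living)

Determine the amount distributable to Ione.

Ione receives 8,500.

The entire 25,500 passes to the descendants.
That amount (25,500) is divided into 3 shares of 8,500: Ione, Sione, and Willa each take 8,500.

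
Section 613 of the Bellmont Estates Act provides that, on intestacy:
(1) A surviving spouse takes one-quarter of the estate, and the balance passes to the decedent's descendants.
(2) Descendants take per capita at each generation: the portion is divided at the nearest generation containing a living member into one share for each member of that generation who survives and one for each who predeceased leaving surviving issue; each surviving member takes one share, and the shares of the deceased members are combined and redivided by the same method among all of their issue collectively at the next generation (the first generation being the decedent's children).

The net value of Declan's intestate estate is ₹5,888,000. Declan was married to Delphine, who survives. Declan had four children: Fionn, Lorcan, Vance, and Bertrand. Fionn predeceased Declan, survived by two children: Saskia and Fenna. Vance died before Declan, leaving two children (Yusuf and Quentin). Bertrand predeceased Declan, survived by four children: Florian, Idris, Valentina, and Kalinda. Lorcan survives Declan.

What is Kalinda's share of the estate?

Kalinda receives ₹414,000.

Delphine takes one-quarter of ₹5,888,000 = ₹1,472,000. The remaining ₹4,416,000 passes to the descendants.
The descendants' portion (₹4,416,000) is divided at the children's generation into 4 shares of ₹1,104,000. Lorcan takes ₹1,104,000. The 3 shares of the deceased (Fionn, Vance, and Bertrand) are combined into a pool of ₹3,312,000.
That pool (₹3,312,000) is divided at the grandchildren's generation equally among Saskia, Fenna, Yusuf, Quentin, Florian, Idris, Valentina, and Kalinda: ₹414,000 each.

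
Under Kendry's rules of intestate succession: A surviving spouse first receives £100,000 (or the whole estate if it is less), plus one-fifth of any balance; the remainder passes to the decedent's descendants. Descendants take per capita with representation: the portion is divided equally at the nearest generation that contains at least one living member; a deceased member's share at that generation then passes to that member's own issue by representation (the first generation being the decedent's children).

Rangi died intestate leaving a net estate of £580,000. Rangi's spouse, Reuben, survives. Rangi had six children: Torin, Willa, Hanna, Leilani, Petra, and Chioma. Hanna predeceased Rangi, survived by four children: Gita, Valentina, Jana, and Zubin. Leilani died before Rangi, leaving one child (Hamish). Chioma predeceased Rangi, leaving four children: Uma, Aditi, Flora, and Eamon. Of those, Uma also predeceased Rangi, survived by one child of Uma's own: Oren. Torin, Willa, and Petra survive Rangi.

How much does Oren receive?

Oren receives £16,000.

Reuben first takes £100,000, leaving a balance of £480,000. Reuben then takes one-fifth of the balance (£96,000), for a total of £196,000. The remaining £384,000 passes to the descendants.
The descendants' portion (£384,000) is divided into 6 shares of £64,000: Torin, Willa, and Petra each take £64,000; Hanna's £64,000 share passes to Hanna's issue; Leilani's £64,000 share passes to Leilani's issue; Chioma's £64,000 share passes to Chioma's issue.
Hanna's share (£64,000) is divided into 4 shares of £16,000: Gita, Valentina, Jana, and Zubin each take £16,000.
Leilani's share (£64,000) passes entirely to Hamish.
Chioma's share (£64,000) is divided into 4 shares of £16,000: Aditi, Flora, and Eamon each take £16,000; Uma's £16,000 share passes to Uma's issue.
Uma's share (£16,000) passes entirely to Oren.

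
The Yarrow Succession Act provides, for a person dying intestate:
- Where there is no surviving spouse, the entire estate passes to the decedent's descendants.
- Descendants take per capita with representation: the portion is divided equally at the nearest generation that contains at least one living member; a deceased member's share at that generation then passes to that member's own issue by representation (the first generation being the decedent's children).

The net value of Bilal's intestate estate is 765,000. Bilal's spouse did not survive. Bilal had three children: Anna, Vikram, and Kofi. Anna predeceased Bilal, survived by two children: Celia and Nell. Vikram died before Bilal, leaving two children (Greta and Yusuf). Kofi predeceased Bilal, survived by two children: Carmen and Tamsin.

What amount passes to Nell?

The entire 765,000 passes to the descendants.
No child survives, so the initial division is made at the grandchildren's generation.
That amount (765,000) is divided into 6 shares of 127,500: Celia, Nell, Greta, Yusuf, Carmen, and Tamsin each take 127,500.

Nell receives 127,500.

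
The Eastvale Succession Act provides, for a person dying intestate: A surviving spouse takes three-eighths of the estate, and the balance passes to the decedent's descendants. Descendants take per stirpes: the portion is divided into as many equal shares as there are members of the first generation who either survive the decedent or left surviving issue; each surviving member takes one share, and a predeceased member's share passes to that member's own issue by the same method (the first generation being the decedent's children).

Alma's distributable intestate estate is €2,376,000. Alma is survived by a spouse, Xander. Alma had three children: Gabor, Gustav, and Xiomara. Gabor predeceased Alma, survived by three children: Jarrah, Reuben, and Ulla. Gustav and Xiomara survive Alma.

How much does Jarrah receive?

Jarrah receives €165,000.

Xander takes three-eighths of €2,376,000 = €891,000. The remaining €1,485,000 passes to the descendants.
The descendants' portion (€1,485,000) is divided into 3 shares of €495,000: Gustav and Xiomara each take €495,000; Gabor's €495,000 share passes to Gabor's issue.
Gabor's share (€495,000) is divided into 3 shares of €165,000: Jarrah, Reuben, and Ulla each take €165,000.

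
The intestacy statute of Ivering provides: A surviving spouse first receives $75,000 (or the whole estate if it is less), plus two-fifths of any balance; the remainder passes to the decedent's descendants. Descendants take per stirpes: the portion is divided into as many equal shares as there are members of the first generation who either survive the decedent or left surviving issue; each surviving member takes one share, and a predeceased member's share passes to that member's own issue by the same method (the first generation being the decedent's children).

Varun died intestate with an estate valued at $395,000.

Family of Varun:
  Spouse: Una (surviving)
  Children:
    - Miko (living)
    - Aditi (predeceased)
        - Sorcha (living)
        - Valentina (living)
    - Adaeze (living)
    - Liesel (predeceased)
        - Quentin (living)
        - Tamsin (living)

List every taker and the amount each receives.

Una: $203,000; Miko: $48,000; Sorcha: $24,000; Valentina: $24,000; Adaeze: $48,000; Quentin: $24,000; Tamsin: $24,000

Una first takes $75,000, leaving a balance of $320,000. Una then takes two-fifths of the balance ($128,000), for a total of $203,000. The remaining $192,000 passes to the descendants.
The descendants' portion ($192,000) is divided into 4 shares of $48,000: Miko and Adaeze each take $48,000; Aditi's $48,000 share passes to Aditi's issue; Liesel's $48,000 share passes to Liesel's issue.
Aditi's share ($48,000) is divided into 2 shares of $24,000: Sorcha and Valentina each take $24,000.
Liesel's share ($48,000) is divided into 2 shares of $24,000: Quentin and Tamsin each take $24,000.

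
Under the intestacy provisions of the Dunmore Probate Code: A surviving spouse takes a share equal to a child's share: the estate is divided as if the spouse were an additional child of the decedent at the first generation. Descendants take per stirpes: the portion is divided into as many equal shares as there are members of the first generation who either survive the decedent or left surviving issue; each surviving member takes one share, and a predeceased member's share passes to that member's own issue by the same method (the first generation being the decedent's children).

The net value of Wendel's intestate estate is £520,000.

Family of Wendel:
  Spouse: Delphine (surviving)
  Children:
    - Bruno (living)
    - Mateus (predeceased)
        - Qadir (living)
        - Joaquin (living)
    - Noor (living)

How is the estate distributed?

The spouse counts as an additional share at the children's level, so there are 4 primary shares of £130,000. Delphine takes one such share (£130,000).
The children's combined portion (£390,000) is divided into 3 shares of £130,000: Bruno and Noor each take £130,000; Mateus's £130,000 share passes to Mateus's issue.
Mateus's share (£130,000) is divided into 2 shares of £65,000: Qadir and Joaquin each take £65,000.

Delphine: £130,000; Bruno: £130,000; Qadir: £65,000; Joaquin: £65,000; Noor: £130,000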